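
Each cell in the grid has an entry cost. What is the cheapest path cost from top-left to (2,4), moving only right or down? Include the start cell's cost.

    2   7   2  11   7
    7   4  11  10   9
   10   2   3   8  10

36

Take (0,0) → (0,1) → (1,1) → (2,1) → (2,2) → (2,3) → (2,4) for a total of 2 + 7 + 4 + 2 + 3 + 8 + 10 = 36.
(Top row then right column would cost 48.)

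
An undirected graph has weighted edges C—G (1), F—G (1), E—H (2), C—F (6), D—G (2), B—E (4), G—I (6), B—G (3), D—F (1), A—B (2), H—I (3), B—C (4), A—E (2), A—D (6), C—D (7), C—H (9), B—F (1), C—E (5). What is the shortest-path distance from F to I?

7

Some routes from F to I:
F → B → E → H → I: 1 + 4 + 2 + 3 = 10
F → G → C → E → H → I: 1 + 1 + 5 + 2 + 3 = 12
F → D → G → I: 1 + 2 + 6 = 9
F → G → I: 1 + 6 = 7
F → B → A → E → H → I: 1 + 2 + 2 + 2 + 3 = 10
F → B → G → I: 1 + 3 + 6 = 10
The minimum is 7.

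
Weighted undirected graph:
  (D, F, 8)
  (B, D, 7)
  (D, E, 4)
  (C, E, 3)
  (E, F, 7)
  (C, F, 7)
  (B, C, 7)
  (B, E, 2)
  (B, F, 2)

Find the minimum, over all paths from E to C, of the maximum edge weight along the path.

A few of the E→C routes:
E-D-B-F-C: max(4, 7, 2, 7) = 7
E-D-B-C: max(4, 7, 7) = 7
E-C: max(3) = 3
The minimum achievable maximum is 3.

3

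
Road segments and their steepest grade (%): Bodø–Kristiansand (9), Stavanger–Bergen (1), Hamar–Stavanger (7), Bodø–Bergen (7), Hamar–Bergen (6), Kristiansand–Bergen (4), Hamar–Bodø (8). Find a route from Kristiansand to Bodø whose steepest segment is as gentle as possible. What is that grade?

Paths from Kristiansand to Bodø:
Kristiansand-Bergen-Bodø: max(4, 7) = 7
Kristiansand-Bergen-Stavanger-Hamar-Bodø: max(4, 1, 7, 8) = 8
Kristiansand-Bodø: max(9) = 9
Kristiansand-Bergen-Hamar-Bodø: max(4, 6, 8) = 8
Smallest bottleneck: 7%.

7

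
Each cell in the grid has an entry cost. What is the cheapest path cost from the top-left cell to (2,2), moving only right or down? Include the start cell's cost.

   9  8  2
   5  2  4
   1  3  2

20

Cheapest: (0,0)→(1,0)→(2,0)→(2,1)→(2,2)
  9 + 5 + 1 + 3 + 2 = 20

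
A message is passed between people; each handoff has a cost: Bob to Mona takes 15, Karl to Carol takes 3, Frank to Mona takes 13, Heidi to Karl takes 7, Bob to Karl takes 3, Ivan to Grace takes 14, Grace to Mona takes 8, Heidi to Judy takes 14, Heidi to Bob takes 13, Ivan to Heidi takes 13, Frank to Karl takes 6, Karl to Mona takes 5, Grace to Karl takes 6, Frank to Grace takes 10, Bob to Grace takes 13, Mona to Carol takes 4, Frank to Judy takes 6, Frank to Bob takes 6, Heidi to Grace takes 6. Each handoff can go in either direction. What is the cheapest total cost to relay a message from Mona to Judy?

17

Some routes from Mona to Judy:
Mona→Frank→Judy: 13 + 6 = 19
Mona→Karl→Frank→Judy: 5 + 6 + 6 = 17
Mona→Carol→Karl→Bob→Frank→Judy: 4 + 3 + 3 + 6 + 6 = 22
Mona→Karl→Bob→Frank→Judy: 5 + 3 + 6 + 6 = 20
Mona→Carol→Karl→Frank→Judy: 4 + 3 + 6 + 6 = 19
Shortest: 17.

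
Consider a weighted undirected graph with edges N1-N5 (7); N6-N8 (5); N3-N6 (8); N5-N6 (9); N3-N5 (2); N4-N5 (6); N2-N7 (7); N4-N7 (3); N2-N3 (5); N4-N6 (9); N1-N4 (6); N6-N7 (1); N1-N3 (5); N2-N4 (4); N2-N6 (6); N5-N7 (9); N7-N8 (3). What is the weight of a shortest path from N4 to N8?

6

A few of the N4→N8 routes:
N4→N7→N8: 3 + 3 = 6
N4→N6→N7→N8: 9 + 1 + 3 = 13
N4→N2→N7→N8: 4 + 7 + 3 = 14
N4→N6→N8: 9 + 5 = 14
N4→N7→N6→N8: 3 + 1 + 5 = 9
The minimum is 6.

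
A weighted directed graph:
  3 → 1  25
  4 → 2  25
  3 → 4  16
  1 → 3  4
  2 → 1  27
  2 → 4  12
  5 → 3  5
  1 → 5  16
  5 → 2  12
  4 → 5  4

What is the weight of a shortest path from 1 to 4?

Paths from 1 to 4:
1→3→4: 4 + 16 = 20
1→5→2→4: 16 + 12 + 12 = 40
1→5→3→4: 16 + 5 + 16 = 37
Best route has total 20.

20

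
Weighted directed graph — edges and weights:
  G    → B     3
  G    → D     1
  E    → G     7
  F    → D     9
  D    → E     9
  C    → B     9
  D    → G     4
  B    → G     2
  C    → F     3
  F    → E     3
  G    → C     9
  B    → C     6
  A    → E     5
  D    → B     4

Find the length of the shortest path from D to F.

Checking several routes:
D -> B -> C -> F: 4 + 6 + 3 = 13
D -> G -> B -> C -> F: 4 + 3 + 6 + 3 = 16
D -> E -> G -> C -> F: 9 + 7 + 9 + 3 = 28
D -> G -> C -> F: 4 + 9 + 3 = 16
D -> B -> G -> C -> F: 4 + 2 + 9 + 3 = 18
The minimum is 13.

13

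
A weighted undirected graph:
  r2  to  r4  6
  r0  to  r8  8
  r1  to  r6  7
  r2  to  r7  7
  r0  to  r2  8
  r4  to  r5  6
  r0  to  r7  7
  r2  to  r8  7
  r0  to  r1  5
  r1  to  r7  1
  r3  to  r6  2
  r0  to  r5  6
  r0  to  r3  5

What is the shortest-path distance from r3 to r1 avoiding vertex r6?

Routes from r3 to r1 avoiding r6:
r3-r0-r7-r1: 5 + 7 + 1 = 13
r3-r0-r8-r2-r7-r1: 5 + 8 + 7 + 7 + 1 = 28
r3-r0-r5-r4-r2-r7-r1: 5 + 6 + 6 + 6 + 7 + 1 = 31
r3-r0-r1: 5 + 5 = 10
r3-r0-r2-r7-r1: 5 + 8 + 7 + 1 = 21
The minimum is 10.

10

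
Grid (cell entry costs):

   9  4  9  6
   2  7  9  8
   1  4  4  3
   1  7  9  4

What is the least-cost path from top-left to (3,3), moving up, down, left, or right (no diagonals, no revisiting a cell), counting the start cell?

27

Cheapest: r0c0 → r1c0 → r2c0 → r2c1 → r2c2 → r2c3 → r3c3
  9 + 2 + 1 + 4 + 4 + 3 + 4 = 27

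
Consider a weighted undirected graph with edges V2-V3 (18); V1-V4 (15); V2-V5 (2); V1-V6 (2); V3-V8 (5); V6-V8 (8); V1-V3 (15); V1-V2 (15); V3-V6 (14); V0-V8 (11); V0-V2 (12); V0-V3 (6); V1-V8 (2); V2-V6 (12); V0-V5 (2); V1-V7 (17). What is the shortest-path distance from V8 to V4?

Checking several routes:
V8 → V6 → V1 → V4: 8 + 2 + 15 = 25
V8 → V1 → V4: 2 + 15 = 17
V8 → V3 → V1 → V4: 5 + 15 + 15 = 35
Shortest: 17.

17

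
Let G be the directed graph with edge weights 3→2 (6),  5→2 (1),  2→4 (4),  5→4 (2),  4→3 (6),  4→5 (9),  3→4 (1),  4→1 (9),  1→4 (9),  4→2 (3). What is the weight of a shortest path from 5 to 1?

Routes from 5 to 1:
5 -> 4 -> 1: 2 + 9 = 11
5 -> 2 -> 4 -> 1: 1 + 4 + 9 = 14
Best route has total 11.

11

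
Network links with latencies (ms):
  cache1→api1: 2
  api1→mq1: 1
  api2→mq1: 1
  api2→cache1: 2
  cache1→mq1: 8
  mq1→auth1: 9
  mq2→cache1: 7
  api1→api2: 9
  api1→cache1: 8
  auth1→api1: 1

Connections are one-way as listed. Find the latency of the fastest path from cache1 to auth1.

12

Paths from cache1 to auth1:
cache1 - mq1 - auth1: 8 + 9 = 17
cache1 - api1 - mq1 - auth1: 2 + 1 + 9 = 12
cache1 - api1 - api2 - mq1 - auth1: 2 + 9 + 1 + 9 = 21
Best route has total 12 ms.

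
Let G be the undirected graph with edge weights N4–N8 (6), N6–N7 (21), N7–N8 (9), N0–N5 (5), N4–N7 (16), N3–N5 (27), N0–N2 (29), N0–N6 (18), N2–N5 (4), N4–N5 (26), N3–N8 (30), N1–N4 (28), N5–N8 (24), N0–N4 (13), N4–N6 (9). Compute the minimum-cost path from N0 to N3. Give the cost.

32

Some routes from N0 to N3:
N0→N4→N8→N3: 13 + 6 + 30 = 49
N0→N2→N5→N3: 29 + 4 + 27 = 60
N0→N5→N3: 5 + 27 = 32
N0→N5→N8→N3: 5 + 24 + 30 = 59
Shortest: 32.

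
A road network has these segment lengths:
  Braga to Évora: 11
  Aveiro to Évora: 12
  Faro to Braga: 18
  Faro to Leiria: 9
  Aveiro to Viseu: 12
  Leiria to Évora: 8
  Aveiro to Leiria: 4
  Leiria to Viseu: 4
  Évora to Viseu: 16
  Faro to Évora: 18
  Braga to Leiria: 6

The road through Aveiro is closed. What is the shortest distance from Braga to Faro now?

A few of the Braga→Faro routes:
Braga → Évora → Leiria → Faro: 11 + 8 + 9 = 28
Braga → Leiria → Faro: 6 + 9 = 15
Braga → Leiria → Évora → Faro: 6 + 8 + 18 = 32
Braga → Évora → Viseu → Leiria → Faro: 11 + 16 + 4 + 9 = 40
Braga → Évora → Faro: 11 + 18 = 29
Braga → Faro: 18
Shortest: 15.

15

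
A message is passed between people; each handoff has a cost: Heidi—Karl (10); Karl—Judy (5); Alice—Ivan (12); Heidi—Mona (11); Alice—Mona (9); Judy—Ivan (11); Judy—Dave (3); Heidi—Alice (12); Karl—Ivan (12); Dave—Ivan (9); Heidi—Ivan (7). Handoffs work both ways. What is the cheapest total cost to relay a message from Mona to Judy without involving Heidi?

32

Routes from Mona to Judy avoiding Heidi:
Mona - Alice - Ivan - Karl - Judy: 9 + 12 + 12 + 5 = 38
Mona - Alice - Ivan - Judy: 9 + 12 + 11 = 32
Mona - Alice - Ivan - Dave - Judy: 9 + 12 + 9 + 3 = 33
Best route has total 32.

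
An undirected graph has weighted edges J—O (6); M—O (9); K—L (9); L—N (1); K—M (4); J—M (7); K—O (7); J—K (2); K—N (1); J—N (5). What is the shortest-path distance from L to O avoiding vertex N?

16

Paths from L to O avoiding N:
L-K-J-O: 9 + 2 + 6 = 17
L-K-J-M-O: 9 + 2 + 7 + 9 = 27
L-K-O: 9 + 7 = 16
L-K-M-J-O: 9 + 4 + 7 + 6 = 26
L-K-M-O: 9 + 4 + 9 = 22
Shortest: 16.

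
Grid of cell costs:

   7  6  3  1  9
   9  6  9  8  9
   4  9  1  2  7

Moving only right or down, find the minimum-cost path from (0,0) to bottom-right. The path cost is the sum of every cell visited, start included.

Path [0,0] → [0,1] → [0,2] → [0,3] → [1,3] → [2,3] → [2,4]: 7 + 6 + 3 + 1 + 8 + 2 + 7 = 34.

34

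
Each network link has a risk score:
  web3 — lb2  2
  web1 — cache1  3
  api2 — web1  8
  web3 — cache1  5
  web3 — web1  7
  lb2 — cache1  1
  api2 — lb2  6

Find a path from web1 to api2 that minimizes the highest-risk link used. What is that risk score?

6

Candidate routes:
web1→cache1→lb2→api2: max(3, 1, 6) = 6
web1→web3→lb2→api2: max(7, 2, 6) = 7
web1→cache1→web3→lb2→api2: max(3, 5, 2, 6) = 6
web1→api2: max(8) = 8
web1→web3→cache1→lb2→api2: max(7, 5, 1, 6) = 7
Smallest bottleneck: 6.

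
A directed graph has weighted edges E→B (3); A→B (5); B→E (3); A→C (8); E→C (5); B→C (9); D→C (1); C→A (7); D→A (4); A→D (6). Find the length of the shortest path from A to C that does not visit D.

Routes from A to C avoiding D:
A-C: 8
A-B-E-C: 5 + 3 + 5 = 13
A-B-C: 5 + 9 = 14
Shortest: 8.

8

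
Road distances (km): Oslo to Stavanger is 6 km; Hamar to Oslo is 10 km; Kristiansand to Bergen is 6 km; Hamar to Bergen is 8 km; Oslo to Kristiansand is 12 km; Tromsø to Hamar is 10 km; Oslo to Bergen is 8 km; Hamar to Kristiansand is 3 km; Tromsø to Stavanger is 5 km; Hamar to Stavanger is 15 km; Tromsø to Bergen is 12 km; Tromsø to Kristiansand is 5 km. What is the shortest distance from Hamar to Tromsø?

Some routes from Hamar to Tromsø:
Hamar-Tromsø: 10
Hamar-Kristiansand-Tromsø: 3 + 5 = 8
Hamar-Bergen-Kristiansand-Tromsø: 8 + 6 + 5 = 19
Best route has total 8 km.

8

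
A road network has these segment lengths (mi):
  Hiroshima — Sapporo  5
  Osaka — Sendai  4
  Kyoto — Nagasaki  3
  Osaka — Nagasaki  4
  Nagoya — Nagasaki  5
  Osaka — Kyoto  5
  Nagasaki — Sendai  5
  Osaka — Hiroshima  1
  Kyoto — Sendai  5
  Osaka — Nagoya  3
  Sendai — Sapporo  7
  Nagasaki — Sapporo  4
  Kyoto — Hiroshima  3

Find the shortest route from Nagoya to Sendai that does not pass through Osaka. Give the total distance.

Checking several routes:
Nagoya-Nagasaki-Sapporo-Hiroshima-Kyoto-Sendai: 5 + 4 + 5 + 3 + 5 = 22
Nagoya-Nagasaki-Sapporo-Sendai: 5 + 4 + 7 = 16
Nagoya-Nagasaki-Kyoto-Sendai: 5 + 3 + 5 = 13
Nagoya-Nagasaki-Sendai: 5 + 5 = 10
The minimum is 10 mi.

10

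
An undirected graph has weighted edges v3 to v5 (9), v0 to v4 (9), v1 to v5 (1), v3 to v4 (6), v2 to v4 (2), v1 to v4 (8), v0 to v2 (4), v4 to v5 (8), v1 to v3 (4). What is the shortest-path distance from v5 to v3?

Routes from v5 to v3:
v5→v3: 9
v5→v4→v1→v3: 8 + 8 + 4 = 20
v5→v4→v3: 8 + 6 = 14
v5→v1→v3: 1 + 4 = 5
v5→v1→v4→v3: 1 + 8 + 6 = 15
Best route has total 5.

5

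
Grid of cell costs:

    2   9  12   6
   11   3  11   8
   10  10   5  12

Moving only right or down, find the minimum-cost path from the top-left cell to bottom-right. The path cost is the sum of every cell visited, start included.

41

Cheapest: (0,0)→(0,1)→(1,1)→(2,1)→(2,2)→(2,3)
  2 + 9 + 3 + 10 + 5 + 12 = 41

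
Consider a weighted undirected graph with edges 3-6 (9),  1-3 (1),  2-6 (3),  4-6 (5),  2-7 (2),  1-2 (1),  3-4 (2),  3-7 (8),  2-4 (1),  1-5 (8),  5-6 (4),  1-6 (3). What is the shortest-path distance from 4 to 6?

4

Comparing a few candidate routes:
4→2→1→6: 1 + 1 + 3 = 5
4→3→1→6: 2 + 1 + 3 = 6
4→2→6: 1 + 3 = 4
4→6: 5
Shortest: 4.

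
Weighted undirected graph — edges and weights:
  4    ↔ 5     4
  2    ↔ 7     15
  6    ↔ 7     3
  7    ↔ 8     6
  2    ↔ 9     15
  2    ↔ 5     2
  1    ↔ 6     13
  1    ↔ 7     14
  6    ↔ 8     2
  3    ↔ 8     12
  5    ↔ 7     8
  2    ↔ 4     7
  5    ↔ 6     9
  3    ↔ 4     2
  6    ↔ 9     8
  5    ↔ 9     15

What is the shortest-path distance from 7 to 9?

Comparing a few candidate routes:
7 → 8 → 6 → 9: 6 + 2 + 8 = 16
7 → 5 → 2 → 9: 8 + 2 + 15 = 25
7 → 6 → 9: 3 + 8 = 11
7 → 6 → 5 → 9: 3 + 9 + 15 = 27
7 → 5 → 6 → 9: 8 + 9 + 8 = 25
7 → 5 → 9: 8 + 15 = 23
Best route has total 11.

11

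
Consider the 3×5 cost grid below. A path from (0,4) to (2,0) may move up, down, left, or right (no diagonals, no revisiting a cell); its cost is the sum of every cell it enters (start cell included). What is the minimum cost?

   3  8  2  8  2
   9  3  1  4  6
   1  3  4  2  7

20

Path (0,4)→(0,3)→(0,2)→(1,2)→(1,1)→(2,1)→(2,0): 2 + 8 + 2 + 1 + 3 + 3 + 1 = 20.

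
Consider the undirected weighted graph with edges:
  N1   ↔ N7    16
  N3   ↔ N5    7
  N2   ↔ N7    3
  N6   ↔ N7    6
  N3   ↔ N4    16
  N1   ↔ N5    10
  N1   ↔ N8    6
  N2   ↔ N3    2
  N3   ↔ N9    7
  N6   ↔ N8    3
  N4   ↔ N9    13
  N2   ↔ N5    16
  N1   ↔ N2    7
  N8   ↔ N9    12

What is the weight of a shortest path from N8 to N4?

Some routes from N8 to N4:
N8-N9-N3-N4: 12 + 7 + 16 = 35
N8-N6-N7-N2-N3-N4: 3 + 6 + 3 + 2 + 16 = 30
N8-N1-N2-N3-N4: 6 + 7 + 2 + 16 = 31
N8-N1-N2-N3-N9-N4: 6 + 7 + 2 + 7 + 13 = 35
N8-N6-N7-N2-N3-N9-N4: 3 + 6 + 3 + 2 + 7 + 13 = 34
N8-N9-N4: 12 + 13 = 25
Best route has total 25.

25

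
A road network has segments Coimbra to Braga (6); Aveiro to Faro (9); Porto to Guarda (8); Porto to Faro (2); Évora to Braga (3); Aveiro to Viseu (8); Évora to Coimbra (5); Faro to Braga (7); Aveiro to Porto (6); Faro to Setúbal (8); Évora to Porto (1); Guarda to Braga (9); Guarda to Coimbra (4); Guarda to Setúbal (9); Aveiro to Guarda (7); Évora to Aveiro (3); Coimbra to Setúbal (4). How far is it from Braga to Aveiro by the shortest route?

Checking several routes:
Braga-Évora-Porto-Aveiro: 3 + 1 + 6 = 10
Braga-Faro-Porto-Évora-Aveiro: 7 + 2 + 1 + 3 = 13
Braga-Évora-Aveiro: 3 + 3 = 6
Braga-Coimbra-Évora-Aveiro: 6 + 5 + 3 = 14
Shortest: 6 km.

6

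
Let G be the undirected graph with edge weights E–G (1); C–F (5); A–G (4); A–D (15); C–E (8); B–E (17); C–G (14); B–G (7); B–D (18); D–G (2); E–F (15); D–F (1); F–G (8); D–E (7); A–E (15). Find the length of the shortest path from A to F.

7

Checking several routes:
A -> G -> E -> D -> F: 4 + 1 + 7 + 1 = 13
A -> G -> F: 4 + 8 = 12
A -> G -> D -> F: 4 + 2 + 1 = 7
Shortest: 7.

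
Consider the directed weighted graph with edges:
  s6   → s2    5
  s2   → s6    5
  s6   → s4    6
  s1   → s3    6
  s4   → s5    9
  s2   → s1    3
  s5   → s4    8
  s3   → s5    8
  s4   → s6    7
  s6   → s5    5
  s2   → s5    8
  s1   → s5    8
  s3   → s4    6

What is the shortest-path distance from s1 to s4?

12

Paths from s1 to s4:
s1 -> s3 -> s5 -> s4: 6 + 8 + 8 = 22
s1 -> s5 -> s4: 8 + 8 = 16
s1 -> s3 -> s4: 6 + 6 = 12
Shortest: 12.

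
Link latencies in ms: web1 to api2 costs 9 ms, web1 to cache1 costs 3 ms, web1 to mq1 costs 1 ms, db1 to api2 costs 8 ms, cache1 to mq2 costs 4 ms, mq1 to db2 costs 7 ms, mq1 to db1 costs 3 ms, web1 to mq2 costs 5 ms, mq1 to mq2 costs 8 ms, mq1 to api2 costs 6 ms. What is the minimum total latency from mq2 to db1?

9

Checking several routes:
mq2 -> web1 -> mq1 -> api2 -> db1: 5 + 1 + 6 + 8 = 20
mq2 -> web1 -> mq1 -> db1: 5 + 1 + 3 = 9
mq2 -> cache1 -> web1 -> mq1 -> db1: 4 + 3 + 1 + 3 = 11
mq2 -> mq1 -> db1: 8 + 3 = 11
Shortest: 9 ms.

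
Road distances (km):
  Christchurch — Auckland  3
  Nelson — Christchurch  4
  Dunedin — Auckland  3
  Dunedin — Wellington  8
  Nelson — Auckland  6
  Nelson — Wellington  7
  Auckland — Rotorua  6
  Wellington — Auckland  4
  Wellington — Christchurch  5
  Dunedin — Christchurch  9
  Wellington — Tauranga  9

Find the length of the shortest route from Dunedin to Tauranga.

Comparing a few candidate routes:
Dunedin→Christchurch→Wellington→Tauranga: 9 + 5 + 9 = 23
Dunedin→Auckland→Wellington→Tauranga: 3 + 4 + 9 = 16
Dunedin→Wellington→Tauranga: 8 + 9 = 17
Dunedin→Auckland→Nelson→Wellington→Tauranga: 3 + 6 + 7 + 9 = 25
Dunedin→Christchurch→Auckland→Wellington→Tauranga: 9 + 3 + 4 + 9 = 25
Dunedin→Auckland→Christchurch→Wellington→Tauranga: 3 + 3 + 5 + 9 = 20
Shortest: 16 km.

16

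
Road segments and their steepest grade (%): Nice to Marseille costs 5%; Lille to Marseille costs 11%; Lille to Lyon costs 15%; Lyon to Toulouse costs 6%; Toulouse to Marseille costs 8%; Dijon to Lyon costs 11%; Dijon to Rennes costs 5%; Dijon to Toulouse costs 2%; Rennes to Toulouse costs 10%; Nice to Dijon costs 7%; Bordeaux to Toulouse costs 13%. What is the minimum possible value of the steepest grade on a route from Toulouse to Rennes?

5

Some routes from Toulouse to Rennes:
Toulouse - Marseille - Nice - Dijon - Rennes: max(8, 5, 7, 5) = 8
Toulouse - Rennes: max(10) = 10
Toulouse - Dijon - Rennes: max(2, 5) = 5
Toulouse - Lyon - Dijon - Rennes: max(6, 11, 5) = 11
The minimum achievable maximum is 5%.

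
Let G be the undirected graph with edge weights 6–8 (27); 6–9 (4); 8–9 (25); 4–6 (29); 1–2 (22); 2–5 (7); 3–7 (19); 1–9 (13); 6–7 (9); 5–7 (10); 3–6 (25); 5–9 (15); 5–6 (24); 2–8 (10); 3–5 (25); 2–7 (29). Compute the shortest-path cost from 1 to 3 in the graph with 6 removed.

53

Comparing a few candidate routes:
1→9→5→7→3: 13 + 15 + 10 + 19 = 57
1→9→5→3: 13 + 15 + 25 = 53
1→2→5→7→3: 22 + 7 + 10 + 19 = 58
1→2→5→3: 22 + 7 + 25 = 54
The minimum is 53.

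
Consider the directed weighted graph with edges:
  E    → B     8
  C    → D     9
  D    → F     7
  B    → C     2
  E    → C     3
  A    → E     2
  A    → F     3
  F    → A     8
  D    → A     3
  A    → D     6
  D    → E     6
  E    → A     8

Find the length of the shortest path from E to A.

8

Comparing a few candidate routes:
E-B-C-D-A: 8 + 2 + 9 + 3 = 22
E-C-D-A: 3 + 9 + 3 = 15
E-A: 8
Shortest: 8.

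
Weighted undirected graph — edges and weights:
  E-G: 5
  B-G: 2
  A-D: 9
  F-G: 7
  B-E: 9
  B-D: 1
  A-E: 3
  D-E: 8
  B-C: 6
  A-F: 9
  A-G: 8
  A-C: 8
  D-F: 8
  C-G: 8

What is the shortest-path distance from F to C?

15

Checking several routes:
F→D→B→C: 8 + 1 + 6 = 15
F→G→B→C: 7 + 2 + 6 = 15
F→A→C: 9 + 8 = 17
F→G→C: 7 + 8 = 15
Shortest: 15.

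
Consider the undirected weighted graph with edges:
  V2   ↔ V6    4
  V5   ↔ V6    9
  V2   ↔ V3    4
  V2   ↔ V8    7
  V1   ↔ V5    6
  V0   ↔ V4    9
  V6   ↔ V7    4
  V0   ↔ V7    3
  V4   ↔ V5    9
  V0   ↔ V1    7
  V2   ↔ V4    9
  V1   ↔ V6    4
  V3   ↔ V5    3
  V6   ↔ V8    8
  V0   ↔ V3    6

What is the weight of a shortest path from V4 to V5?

Some routes from V4 to V5:
V4 → V5: 9
V4 → V2 → V3 → V5: 9 + 4 + 3 = 16
V4 → V0 → V1 → V5: 9 + 7 + 6 = 22
V4 → V0 → V3 → V5: 9 + 6 + 3 = 18
Shortest: 9.

9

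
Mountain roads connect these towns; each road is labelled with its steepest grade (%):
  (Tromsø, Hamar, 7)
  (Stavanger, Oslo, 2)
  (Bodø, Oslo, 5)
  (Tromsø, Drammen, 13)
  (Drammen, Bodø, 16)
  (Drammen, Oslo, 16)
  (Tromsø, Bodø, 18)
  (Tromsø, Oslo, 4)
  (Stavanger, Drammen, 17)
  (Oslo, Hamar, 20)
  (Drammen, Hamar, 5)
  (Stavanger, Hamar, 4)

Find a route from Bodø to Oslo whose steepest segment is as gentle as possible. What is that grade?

5

Checking several routes:
Bodø - Drammen - Hamar - Stavanger - Oslo: max(16, 5, 4, 2) = 16
Bodø - Drammen - Oslo: max(16, 16) = 16
Bodø - Oslo: max(5) = 5
Bodø - Drammen - Tromsø - Oslo: max(16, 13, 4) = 16
Bodø - Drammen - Tromsø - Hamar - Stavanger - Oslo: max(16, 13, 7, 4, 2) = 16
Best route has worst link 5%.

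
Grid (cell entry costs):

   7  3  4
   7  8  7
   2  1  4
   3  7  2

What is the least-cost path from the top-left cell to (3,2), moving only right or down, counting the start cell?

Cheapest: (0,0)→(1,0)→(2,0)→(2,1)→(2,2)→(3,2)
  7 + 7 + 2 + 1 + 4 + 2 = 23

23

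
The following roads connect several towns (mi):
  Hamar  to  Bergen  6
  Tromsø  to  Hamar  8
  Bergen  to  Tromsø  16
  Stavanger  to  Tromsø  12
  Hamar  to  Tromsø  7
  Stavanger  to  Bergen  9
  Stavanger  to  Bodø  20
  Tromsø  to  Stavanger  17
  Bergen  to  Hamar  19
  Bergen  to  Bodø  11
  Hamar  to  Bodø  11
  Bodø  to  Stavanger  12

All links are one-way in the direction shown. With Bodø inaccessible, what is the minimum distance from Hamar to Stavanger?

24

Routes from Hamar to Stavanger avoiding Bodø:
Hamar→Tromsø→Stavanger: 7 + 17 = 24
Hamar→Bergen→Tromsø→Stavanger: 6 + 16 + 17 = 39
Best route has total 24 mi.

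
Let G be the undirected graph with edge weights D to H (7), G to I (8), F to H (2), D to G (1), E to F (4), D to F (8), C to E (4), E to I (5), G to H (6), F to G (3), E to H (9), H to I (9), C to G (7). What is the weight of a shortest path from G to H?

Comparing a few candidate routes:
G→H: 6
G→D→H: 1 + 7 = 8
G→D→F→H: 1 + 8 + 2 = 11
G→F→H: 3 + 2 = 5
Shortest: 5.

5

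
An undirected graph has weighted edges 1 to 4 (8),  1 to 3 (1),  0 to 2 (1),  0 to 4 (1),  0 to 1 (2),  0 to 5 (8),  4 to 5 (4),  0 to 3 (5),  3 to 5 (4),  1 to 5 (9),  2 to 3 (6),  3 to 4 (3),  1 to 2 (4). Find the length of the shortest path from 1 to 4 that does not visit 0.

Some routes from 1 to 4 avoiding 0:
1 - 3 - 4: 1 + 3 = 4
1 - 3 - 5 - 4: 1 + 4 + 4 = 9
1 - 4: 8
1 - 2 - 3 - 4: 4 + 6 + 3 = 13
1 - 5 - 4: 9 + 4 = 13
Shortest: 4.

4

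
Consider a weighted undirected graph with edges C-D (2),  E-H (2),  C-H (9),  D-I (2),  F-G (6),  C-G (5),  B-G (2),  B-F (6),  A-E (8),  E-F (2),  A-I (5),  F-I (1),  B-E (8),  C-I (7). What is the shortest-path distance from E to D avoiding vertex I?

13

Paths from E to D avoiding I:
E→F→B→G→C→D: 2 + 6 + 2 + 5 + 2 = 17
E→F→G→C→D: 2 + 6 + 5 + 2 = 15
E→B→F→G→C→D: 8 + 6 + 6 + 5 + 2 = 27
E→H→C→D: 2 + 9 + 2 = 13
E→B→G→C→D: 8 + 2 + 5 + 2 = 17
The minimum is 13.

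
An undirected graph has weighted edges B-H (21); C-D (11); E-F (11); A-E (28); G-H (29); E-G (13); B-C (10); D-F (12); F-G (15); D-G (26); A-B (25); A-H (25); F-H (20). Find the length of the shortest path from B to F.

33

Some routes from B to F:
B - C - D - G - F: 10 + 11 + 26 + 15 = 62
B - H - F: 21 + 20 = 41
B - C - D - F: 10 + 11 + 12 = 33
B - A - E - F: 25 + 28 + 11 = 64
Best route has total 33.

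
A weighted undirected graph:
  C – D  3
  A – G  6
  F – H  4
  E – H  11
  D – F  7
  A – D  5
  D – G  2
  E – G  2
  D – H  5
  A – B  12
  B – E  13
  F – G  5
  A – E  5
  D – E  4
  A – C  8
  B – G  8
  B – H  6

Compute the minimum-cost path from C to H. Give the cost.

8

Checking several routes:
C-D-F-H: 3 + 7 + 4 = 14
C-D-H: 3 + 5 = 8
C-A-D-H: 8 + 5 + 5 = 18
C-D-G-E-H: 3 + 2 + 2 + 11 = 18
C-D-G-F-H: 3 + 2 + 5 + 4 = 14
The minimum is 8.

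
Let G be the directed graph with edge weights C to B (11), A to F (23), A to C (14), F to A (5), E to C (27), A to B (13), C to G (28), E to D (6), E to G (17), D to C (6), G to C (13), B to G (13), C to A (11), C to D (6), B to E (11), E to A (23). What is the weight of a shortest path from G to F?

47

Candidate routes:
G → C → A → F: 13 + 11 + 23 = 47
G → C → B → E → A → F: 13 + 11 + 11 + 23 + 23 = 81
The minimum is 47.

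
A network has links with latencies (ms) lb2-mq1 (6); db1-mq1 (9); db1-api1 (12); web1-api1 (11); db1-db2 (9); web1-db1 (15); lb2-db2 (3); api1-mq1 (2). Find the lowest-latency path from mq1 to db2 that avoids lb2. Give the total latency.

18

Routes from mq1 to db2 avoiding lb2:
mq1 -> api1 -> db1 -> db2: 2 + 12 + 9 = 23
mq1 -> db1 -> db2: 9 + 9 = 18
mq1 -> api1 -> web1 -> db1 -> db2: 2 + 11 + 15 + 9 = 37
Shortest: 18 ms.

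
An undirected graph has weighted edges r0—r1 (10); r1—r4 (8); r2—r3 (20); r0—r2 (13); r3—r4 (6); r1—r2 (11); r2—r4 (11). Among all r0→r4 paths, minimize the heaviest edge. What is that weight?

Some routes from r0 to r4:
r0 - r1 - r4: max(10, 8) = 10
r0 - r2 - r1 - r4: max(13, 11, 8) = 13
r0 - r2 - r4: max(13, 11) = 13
r0 - r1 - r2 - r4: max(10, 11, 11) = 11
Smallest bottleneck: 10.

10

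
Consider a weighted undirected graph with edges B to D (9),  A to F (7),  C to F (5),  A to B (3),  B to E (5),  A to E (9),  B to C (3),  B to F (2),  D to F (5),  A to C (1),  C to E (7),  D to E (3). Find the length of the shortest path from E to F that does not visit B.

Paths from E to F avoiding B:
E → D → F: 3 + 5 = 8
E → C → A → F: 7 + 1 + 7 = 15
E → A → F: 9 + 7 = 16
E → C → F: 7 + 5 = 12
E → A → C → F: 9 + 1 + 5 = 15
The minimum is 8.

8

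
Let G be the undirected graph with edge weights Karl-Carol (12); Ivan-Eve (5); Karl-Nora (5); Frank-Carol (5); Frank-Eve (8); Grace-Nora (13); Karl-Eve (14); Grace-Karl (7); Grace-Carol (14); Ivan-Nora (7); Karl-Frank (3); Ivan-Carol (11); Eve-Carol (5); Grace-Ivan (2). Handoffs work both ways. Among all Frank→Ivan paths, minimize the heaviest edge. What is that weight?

Some routes from Frank to Ivan:
Frank -> Eve -> Ivan: max(8, 5) = 8
Frank -> Karl -> Nora -> Ivan: max(3, 5, 7) = 7
Frank -> Karl -> Grace -> Ivan: max(3, 7, 2) = 7
Frank -> Carol -> Eve -> Ivan: max(5, 5, 5) = 5
Frank -> Eve -> Carol -> Ivan: max(8, 5, 11) = 11
The minimum achievable maximum is 5.

5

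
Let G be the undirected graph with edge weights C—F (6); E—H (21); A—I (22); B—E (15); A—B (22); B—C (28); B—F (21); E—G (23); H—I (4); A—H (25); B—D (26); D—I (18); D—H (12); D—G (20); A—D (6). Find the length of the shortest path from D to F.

47

Checking several routes:
D → A → B → C → F: 6 + 22 + 28 + 6 = 62
D → B → F: 26 + 21 = 47
D → A → B → F: 6 + 22 + 21 = 49
D → B → C → F: 26 + 28 + 6 = 60
Shortest: 47.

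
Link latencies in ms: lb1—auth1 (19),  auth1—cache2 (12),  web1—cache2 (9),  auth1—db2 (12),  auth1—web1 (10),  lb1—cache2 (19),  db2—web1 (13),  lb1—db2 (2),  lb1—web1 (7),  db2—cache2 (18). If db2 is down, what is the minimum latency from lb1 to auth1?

17

Checking several routes:
lb1 - web1 - cache2 - auth1: 7 + 9 + 12 = 28
lb1 - auth1: 19
lb1 - web1 - auth1: 7 + 10 = 17
Best route has total 17 ms.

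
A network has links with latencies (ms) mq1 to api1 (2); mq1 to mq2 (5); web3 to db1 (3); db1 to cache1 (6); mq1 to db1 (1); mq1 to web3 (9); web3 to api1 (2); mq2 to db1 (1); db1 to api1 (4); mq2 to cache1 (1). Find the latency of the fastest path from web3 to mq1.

Some routes from web3 to mq1:
web3-api1-db1-mq1: 2 + 4 + 1 = 7
web3-db1-mq1: 3 + 1 = 4
web3-api1-mq1: 2 + 2 = 4
web3-mq1: 9
Best route has total 4 ms.

4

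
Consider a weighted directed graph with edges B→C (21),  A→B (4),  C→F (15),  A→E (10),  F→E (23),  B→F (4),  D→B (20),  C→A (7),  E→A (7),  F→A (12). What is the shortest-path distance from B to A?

Candidate routes:
B→F→A: 4 + 12 = 16
B→C→F→A: 21 + 15 + 12 = 48
B→C→A: 21 + 7 = 28
B→F→E→A: 4 + 23 + 7 = 34
B→C→F→E→A: 21 + 15 + 23 + 7 = 66
Best route has total 16.

16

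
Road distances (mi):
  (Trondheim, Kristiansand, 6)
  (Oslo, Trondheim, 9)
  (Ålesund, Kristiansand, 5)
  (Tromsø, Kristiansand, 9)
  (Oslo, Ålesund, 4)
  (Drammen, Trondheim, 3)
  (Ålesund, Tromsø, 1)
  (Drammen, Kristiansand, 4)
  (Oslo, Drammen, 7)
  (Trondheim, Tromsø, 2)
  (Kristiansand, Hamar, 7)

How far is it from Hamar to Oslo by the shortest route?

Checking several routes:
Hamar-Kristiansand-Trondheim-Tromsø-Ålesund-Oslo: 7 + 6 + 2 + 1 + 4 = 20
Hamar-Kristiansand-Ålesund-Oslo: 7 + 5 + 4 = 16
Hamar-Kristiansand-Drammen-Trondheim-Tromsø-Ålesund-Oslo: 7 + 4 + 3 + 2 + 1 + 4 = 21
Hamar-Kristiansand-Tromsø-Ålesund-Oslo: 7 + 9 + 1 + 4 = 21
Hamar-Kristiansand-Drammen-Oslo: 7 + 4 + 7 = 18
Shortest: 16 mi.

16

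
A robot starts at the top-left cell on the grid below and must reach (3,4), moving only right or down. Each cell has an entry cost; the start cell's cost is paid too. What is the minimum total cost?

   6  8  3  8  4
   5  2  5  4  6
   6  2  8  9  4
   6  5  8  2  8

38

Path r0c0 -> r1c0 -> r1c1 -> r2c1 -> r3c1 -> r3c2 -> r3c3 -> r3c4: 6 + 5 + 2 + 2 + 5 + 8 + 2 + 8 = 38.
(Top row then right column would cost 47.)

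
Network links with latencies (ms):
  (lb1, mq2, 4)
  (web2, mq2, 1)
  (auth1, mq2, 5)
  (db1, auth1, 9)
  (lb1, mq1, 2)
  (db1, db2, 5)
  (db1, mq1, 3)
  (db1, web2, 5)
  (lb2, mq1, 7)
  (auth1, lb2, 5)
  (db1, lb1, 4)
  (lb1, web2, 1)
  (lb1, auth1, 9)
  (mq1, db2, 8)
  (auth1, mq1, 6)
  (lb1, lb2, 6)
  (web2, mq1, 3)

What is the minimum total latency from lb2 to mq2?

Comparing a few candidate routes:
lb2 - lb1 - mq2: 6 + 4 = 10
lb2 - mq1 - web2 - mq2: 7 + 3 + 1 = 11
lb2 - auth1 - mq2: 5 + 5 = 10
lb2 - mq1 - lb1 - web2 - mq2: 7 + 2 + 1 + 1 = 11
lb2 - lb1 - web2 - mq2: 6 + 1 + 1 = 8
The minimum is 8 ms.

8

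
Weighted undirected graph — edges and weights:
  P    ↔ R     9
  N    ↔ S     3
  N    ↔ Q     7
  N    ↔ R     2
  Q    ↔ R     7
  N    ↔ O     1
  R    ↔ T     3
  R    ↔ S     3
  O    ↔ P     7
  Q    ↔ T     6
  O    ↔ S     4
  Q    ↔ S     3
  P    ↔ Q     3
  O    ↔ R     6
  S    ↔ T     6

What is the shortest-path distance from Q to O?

7

Comparing a few candidate routes:
Q - R - N - O: 7 + 2 + 1 = 10
Q - N - O: 7 + 1 = 8
Q - S - R - N - O: 3 + 3 + 2 + 1 = 9
Q - S - O: 3 + 4 = 7
Q - S - N - O: 3 + 3 + 1 = 7
Best route has total 7.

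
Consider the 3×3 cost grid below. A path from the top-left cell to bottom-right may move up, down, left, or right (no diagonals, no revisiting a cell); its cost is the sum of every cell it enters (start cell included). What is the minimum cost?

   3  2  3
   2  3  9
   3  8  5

Cheapest: [0,0]→[0,1]→[1,1]→[2,1]→[2,2]
  3 + 2 + 3 + 8 + 5 = 21

21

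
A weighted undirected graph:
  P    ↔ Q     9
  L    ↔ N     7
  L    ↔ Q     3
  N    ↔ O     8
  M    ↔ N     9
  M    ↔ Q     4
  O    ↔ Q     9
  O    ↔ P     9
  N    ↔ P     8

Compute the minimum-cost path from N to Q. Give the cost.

Some routes from N to Q:
N→L→Q: 7 + 3 = 10
N→O→Q: 8 + 9 = 17
N→M→Q: 9 + 4 = 13
The minimum is 10.

10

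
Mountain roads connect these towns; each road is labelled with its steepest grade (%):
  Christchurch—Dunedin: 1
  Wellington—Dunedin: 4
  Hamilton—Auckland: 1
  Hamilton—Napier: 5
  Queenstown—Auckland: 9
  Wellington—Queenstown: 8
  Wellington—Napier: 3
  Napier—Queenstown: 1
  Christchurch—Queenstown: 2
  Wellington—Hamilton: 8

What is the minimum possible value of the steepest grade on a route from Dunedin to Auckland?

5

Some routes from Dunedin to Auckland:
Dunedin -> Christchurch -> Queenstown -> Napier -> Wellington -> Hamilton -> Auckland: max(1, 2, 1, 3, 8, 1) = 8
Dunedin -> Christchurch -> Queenstown -> Wellington -> Napier -> Hamilton -> Auckland: max(1, 2, 8, 3, 5, 1) = 8
Dunedin -> Christchurch -> Queenstown -> Napier -> Hamilton -> Auckland: max(1, 2, 1, 5, 1) = 5
Dunedin -> Christchurch -> Queenstown -> Wellington -> Hamilton -> Auckland: max(1, 2, 8, 8, 1) = 8
Dunedin -> Wellington -> Napier -> Hamilton -> Auckland: max(4, 3, 5, 1) = 5
Smallest bottleneck: 5%.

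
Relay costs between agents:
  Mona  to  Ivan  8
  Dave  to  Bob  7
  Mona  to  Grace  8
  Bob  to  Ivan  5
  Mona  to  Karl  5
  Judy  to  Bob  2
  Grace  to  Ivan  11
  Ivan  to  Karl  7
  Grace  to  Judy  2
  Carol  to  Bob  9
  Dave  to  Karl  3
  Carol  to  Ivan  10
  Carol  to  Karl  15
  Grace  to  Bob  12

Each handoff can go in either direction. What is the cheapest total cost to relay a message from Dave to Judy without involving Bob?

18

Checking several routes:
Dave → Karl → Mona → Grace → Judy: 3 + 5 + 8 + 2 = 18
Dave → Karl → Ivan → Mona → Grace → Judy: 3 + 7 + 8 + 8 + 2 = 28
Dave → Karl → Mona → Ivan → Grace → Judy: 3 + 5 + 8 + 11 + 2 = 29
Dave → Karl → Carol → Ivan → Grace → Judy: 3 + 15 + 10 + 11 + 2 = 41
Dave → Karl → Ivan → Grace → Judy: 3 + 7 + 11 + 2 = 23
The minimum is 18.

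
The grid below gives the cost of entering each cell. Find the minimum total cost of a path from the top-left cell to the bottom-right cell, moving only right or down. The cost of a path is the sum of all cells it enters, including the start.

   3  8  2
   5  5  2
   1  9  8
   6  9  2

Path r0c0 → r0c1 → r0c2 → r1c2 → r2c2 → r3c2: 3 + 8 + 2 + 2 + 8 + 2 = 25.

25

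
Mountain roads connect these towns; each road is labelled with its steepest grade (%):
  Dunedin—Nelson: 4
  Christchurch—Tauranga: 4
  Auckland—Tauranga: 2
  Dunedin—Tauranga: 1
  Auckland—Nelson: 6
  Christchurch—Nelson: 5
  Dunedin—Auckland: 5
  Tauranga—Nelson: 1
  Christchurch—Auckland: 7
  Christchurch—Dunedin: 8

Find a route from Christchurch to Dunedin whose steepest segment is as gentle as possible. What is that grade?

Comparing a few candidate routes:
Christchurch - Nelson - Tauranga - Dunedin: max(5, 1, 1) = 5
Christchurch - Tauranga - Auckland - Dunedin: max(4, 2, 5) = 5
Christchurch - Tauranga - Nelson - Dunedin: max(4, 1, 4) = 4
Christchurch - Nelson - Tauranga - Auckland - Dunedin: max(5, 1, 2, 5) = 5
Christchurch - Tauranga - Dunedin: max(4, 1) = 4
Christchurch - Nelson - Dunedin: max(5, 4) = 5
Best route has worst link 4%.

4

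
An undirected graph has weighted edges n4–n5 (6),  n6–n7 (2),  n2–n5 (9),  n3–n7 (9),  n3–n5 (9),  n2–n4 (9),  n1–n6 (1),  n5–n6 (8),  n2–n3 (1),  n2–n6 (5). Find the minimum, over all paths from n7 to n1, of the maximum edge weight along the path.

2

A few of the n7→n1 routes:
n7 → n3 → n2 → n6 → n1: max(9, 1, 5, 1) = 9
n7 → n3 → n2 → n5 → n6 → n1: max(9, 1, 9, 8, 1) = 9
n7 → n3 → n5 → n4 → n2 → n6 → n1: max(9, 9, 6, 9, 5, 1) = 9
n7 → n3 → n5 → n2 → n6 → n1: max(9, 9, 9, 5, 1) = 9
n7 → n3 → n2 → n4 → n5 → n6 → n1: max(9, 1, 9, 6, 8, 1) = 9
n7 → n6 → n1: max(2, 1) = 2
Best route has worst link 2.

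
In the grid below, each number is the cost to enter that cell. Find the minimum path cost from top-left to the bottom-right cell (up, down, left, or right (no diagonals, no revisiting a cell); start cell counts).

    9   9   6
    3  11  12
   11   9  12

Best path: (0,0) -> (1,0) -> (1,1) -> (2,1) -> (2,2)
Cost: 9 + 3 + 11 + 9 + 12 = 44

44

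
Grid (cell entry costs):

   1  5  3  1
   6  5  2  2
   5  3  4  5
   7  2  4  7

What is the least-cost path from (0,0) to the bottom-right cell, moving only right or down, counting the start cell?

One optimal route is (0,0)→(0,1)→(0,2)→(0,3)→(1,3)→(2,3)→(3,3).
Its cost is 1 + 5 + 3 + 1 + 2 + 5 + 7 = 24.

24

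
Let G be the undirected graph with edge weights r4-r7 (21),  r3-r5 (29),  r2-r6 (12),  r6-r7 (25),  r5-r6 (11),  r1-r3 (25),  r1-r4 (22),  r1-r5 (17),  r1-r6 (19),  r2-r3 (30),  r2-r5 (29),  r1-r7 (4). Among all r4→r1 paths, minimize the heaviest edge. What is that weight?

A few of the r4→r1 routes:
r4 - r7 - r6 - r5 - r3 - r1: max(21, 25, 11, 29, 25) = 29
r4 - r7 - r1: max(21, 4) = 21
r4 - r1: max(22) = 22
r4 - r7 - r6 - r2 - r5 - r1: max(21, 25, 12, 29, 17) = 29
r4 - r7 - r6 - r5 - r1: max(21, 25, 11, 17) = 25
r4 - r7 - r6 - r1: max(21, 25, 19) = 25
Smallest bottleneck: 21.

21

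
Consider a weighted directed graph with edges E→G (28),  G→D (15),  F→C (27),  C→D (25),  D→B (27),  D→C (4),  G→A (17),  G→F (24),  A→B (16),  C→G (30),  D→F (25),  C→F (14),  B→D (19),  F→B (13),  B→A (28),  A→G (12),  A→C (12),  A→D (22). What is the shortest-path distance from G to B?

Some routes from G to B:
G -> F -> B: 24 + 13 = 37
G -> A -> C -> F -> B: 17 + 12 + 14 + 13 = 56
G -> D -> B: 15 + 27 = 42
G -> A -> B: 17 + 16 = 33
G -> D -> F -> B: 15 + 25 + 13 = 53
G -> D -> C -> F -> B: 15 + 4 + 14 + 13 = 46
The minimum is 33.

33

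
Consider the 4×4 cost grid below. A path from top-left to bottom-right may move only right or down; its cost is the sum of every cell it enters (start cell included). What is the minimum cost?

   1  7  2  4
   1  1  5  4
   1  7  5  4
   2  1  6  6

18

Best path: [0,0] -> [1,0] -> [2,0] -> [3,0] -> [3,1] -> [3,2] -> [3,3]
Cost: 1 + 1 + 1 + 2 + 1 + 6 + 6 = 18
(Top row then right column would cost 28.)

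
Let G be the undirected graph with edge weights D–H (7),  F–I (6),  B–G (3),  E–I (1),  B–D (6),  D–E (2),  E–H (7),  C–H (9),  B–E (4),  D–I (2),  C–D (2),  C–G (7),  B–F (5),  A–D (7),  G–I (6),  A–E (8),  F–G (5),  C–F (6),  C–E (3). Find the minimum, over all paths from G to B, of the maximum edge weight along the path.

3

Checking several routes:
G-B: max(3) = 3
G-F-B: max(5, 5) = 5
G-I-D-C-F-B: max(6, 2, 2, 6, 5) = 6
Smallest bottleneck: 3.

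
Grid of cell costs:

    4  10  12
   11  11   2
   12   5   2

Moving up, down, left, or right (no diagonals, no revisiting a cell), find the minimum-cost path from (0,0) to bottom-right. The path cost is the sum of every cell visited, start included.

Cheapest: (0,0) -> (0,1) -> (1,1) -> (1,2) -> (2,2)
  4 + 10 + 11 + 2 + 2 = 29

29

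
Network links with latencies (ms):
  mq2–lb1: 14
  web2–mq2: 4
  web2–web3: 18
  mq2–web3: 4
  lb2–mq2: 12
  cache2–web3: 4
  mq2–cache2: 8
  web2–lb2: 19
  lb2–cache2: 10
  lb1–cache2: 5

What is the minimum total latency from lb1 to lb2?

Comparing a few candidate routes:
lb1→cache2→mq2→lb2: 5 + 8 + 12 = 25
lb1→mq2→web3→cache2→lb2: 14 + 4 + 4 + 10 = 32
lb1→cache2→web3→mq2→lb2: 5 + 4 + 4 + 12 = 25
lb1→mq2→lb2: 14 + 12 = 26
lb1→cache2→lb2: 5 + 10 = 15
Shortest: 15 ms.

15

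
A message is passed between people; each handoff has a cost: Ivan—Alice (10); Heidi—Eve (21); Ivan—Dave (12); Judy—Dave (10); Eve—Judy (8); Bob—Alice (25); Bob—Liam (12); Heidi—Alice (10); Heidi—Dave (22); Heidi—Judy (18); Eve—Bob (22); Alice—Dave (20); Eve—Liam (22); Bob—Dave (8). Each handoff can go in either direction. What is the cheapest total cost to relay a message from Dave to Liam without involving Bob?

40

Some routes from Dave to Liam avoiding Bob:
Dave → Judy → Eve → Liam: 10 + 8 + 22 = 40
Dave → Heidi → Eve → Liam: 22 + 21 + 22 = 65
Dave → Judy → Heidi → Eve → Liam: 10 + 18 + 21 + 22 = 71
Dave → Alice → Heidi → Eve → Liam: 20 + 10 + 21 + 22 = 73
Dave → Heidi → Judy → Eve → Liam: 22 + 18 + 8 + 22 = 70
Best route has total 40.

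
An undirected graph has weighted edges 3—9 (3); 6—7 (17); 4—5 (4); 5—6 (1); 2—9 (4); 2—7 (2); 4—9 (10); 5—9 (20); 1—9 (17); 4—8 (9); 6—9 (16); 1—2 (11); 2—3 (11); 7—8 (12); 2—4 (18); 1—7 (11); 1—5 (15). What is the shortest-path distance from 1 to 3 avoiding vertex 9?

22

Comparing a few candidate routes:
1 → 7 → 2 → 3: 11 + 2 + 11 = 24
1 → 5 → 6 → 7 → 2 → 3: 15 + 1 + 17 + 2 + 11 = 46
1 → 2 → 3: 11 + 11 = 22
Best route has total 22.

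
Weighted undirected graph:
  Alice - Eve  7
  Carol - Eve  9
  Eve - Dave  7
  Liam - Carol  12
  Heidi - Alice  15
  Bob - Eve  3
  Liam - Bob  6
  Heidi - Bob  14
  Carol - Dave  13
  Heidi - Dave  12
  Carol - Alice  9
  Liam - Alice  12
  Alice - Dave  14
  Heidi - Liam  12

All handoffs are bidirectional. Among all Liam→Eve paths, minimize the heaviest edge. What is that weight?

Checking several routes:
Liam-Bob-Eve: max(6, 3) = 6
Liam-Alice-Carol-Eve: max(12, 9, 9) = 12
Liam-Alice-Eve: max(12, 7) = 12
Liam-Heidi-Dave-Eve: max(12, 12, 7) = 12
Smallest bottleneck: 6.

6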